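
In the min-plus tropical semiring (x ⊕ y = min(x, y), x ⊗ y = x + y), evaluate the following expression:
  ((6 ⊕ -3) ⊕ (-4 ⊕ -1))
((6 ⊕ -3) ⊕ (-4 ⊕ -1)) = -4

Expand innermost to outermost. Recall ⊕ takes the minimum of its arguments and ⊗ takes their sum. Working out the expression ((6 ⊕ -3) ⊕ (-4 ⊕ -1)) gives -4.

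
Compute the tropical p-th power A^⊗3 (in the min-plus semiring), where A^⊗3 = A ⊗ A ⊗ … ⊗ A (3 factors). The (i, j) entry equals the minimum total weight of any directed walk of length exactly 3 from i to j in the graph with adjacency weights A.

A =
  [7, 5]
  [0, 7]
A^⊗3 =
  [12, 10]
  [5, 12]

Each entry (A^⊗3)_ij equals the minimum over all length-3 walks i = v_0 → v_1 → … → v_3 = j of Σ_t A[v_t][v_{t+1}]. For example, for (i, j) = (0, 1) we minimise over 4 possible intermediate vertex sequences; the minimum is 10, attained along the walk 0 → 1 → 0 → 1.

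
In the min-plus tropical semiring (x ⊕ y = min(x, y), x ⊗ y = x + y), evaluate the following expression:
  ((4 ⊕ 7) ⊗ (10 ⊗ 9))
((4 ⊕ 7) ⊗ (10 ⊗ 9)) = 23

Expand innermost to outermost. Recall ⊕ takes the minimum of its arguments and ⊗ takes their sum. Working out the expression ((4 ⊕ 7) ⊗ (10 ⊗ 9)) gives 23.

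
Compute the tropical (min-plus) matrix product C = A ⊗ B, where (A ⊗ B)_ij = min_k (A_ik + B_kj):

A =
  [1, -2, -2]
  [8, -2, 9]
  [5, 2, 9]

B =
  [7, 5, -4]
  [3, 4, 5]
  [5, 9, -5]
A ⊗ B =
  [1, 2, -7]
  [1, 2, 3]
  [5, 6, 1]

Apply the min-plus product entry-by-entry:
  C[0][0] = min over k of (A[0][0] + B[0][0] = 1 + 7 = 8, A[0][1] + B[1][0] = -2 + 3 = 1, A[0][2] + B[2][0] = -2 + 5 = 3) = 1 (attained at k = 1)
  C[0][1] = min over k of (A[0][0] + B[0][1] = 1 + 5 = 6, A[0][1] + B[1][1] = -2 + 4 = 2, A[0][2] + B[2][1] = -2 + 9 = 7) = 2 (attained at k = 1)
  C[0][2] = min over k of (A[0][0] + B[0][2] = 1 + -4 = -3, A[0][1] + B[1][2] = -2 + 5 = 3, A[0][2] + B[2][2] = -2 + -5 = -7) = -7 (attained at k = 2)
  C[1][0] = min over k of (A[1][0] + B[0][0] = 8 + 7 = 15, A[1][1] + B[1][0] = -2 + 3 = 1, A[1][2] + B[2][0] = 9 + 5 = 14) = 1 (attained at k = 1)
  C[1][1] = min over k of (A[1][0] + B[0][1] = 8 + 5 = 13, A[1][1] + B[1][1] = -2 + 4 = 2, A[1][2] + B[2][1] = 9 + 9 = 18) = 2 (attained at k = 1)
  C[1][2] = min over k of (A[1][0] + B[0][2] = 8 + -4 = 4, A[1][1] + B[1][2] = -2 + 5 = 3, A[1][2] + B[2][2] = 9 + -5 = 4) = 3 (attained at k = 1)
  C[2][0] = min over k of (A[2][0] + B[0][0] = 5 + 7 = 12, A[2][1] + B[1][0] = 2 + 3 = 5, A[2][2] + B[2][0] = 9 + 5 = 14) = 5 (attained at k = 1)
  C[2][1] = min over k of (A[2][0] + B[0][1] = 5 + 5 = 10, A[2][1] + B[1][1] = 2 + 4 = 6, A[2][2] + B[2][1] = 9 + 9 = 18) = 6 (attained at k = 1)
  C[2][2] = min over k of (A[2][0] + B[0][2] = 5 + -4 = 1, A[2][1] + B[1][2] = 2 + 5 = 7, A[2][2] + B[2][2] = 9 + -5 = 4) = 1 (attained at k = 0)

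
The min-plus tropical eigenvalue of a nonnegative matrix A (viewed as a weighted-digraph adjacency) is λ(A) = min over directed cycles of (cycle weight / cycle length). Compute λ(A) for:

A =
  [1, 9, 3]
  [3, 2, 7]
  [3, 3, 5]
λ(A) = 1

Enumerate directed cycles and compute their means (weight / length). Sample:
  cycle 0 → 0: weight = 1, length = 1, mean = 1/1 ≈ 1.000
  cycle 1 → 1: weight = 2, length = 1, mean = 2/1 ≈ 2.000
  cycle 2 → 2: weight = 5, length = 1, mean = 5/1 ≈ 5.000
  cycle 0 → 1 → 0: weight = 12, length = 2, mean = 12/2 ≈ 6.000
  cycle 0 → 2 → 0: weight = 6, length = 2, mean = 6/2 ≈ 3.000
  cycle 1 → 0 → 1: weight = 12, length = 2, mean = 12/2 ≈ 6.000
Minimum mean = 1.000, attained e.g. along the cycle 0 → 0 with weight 1 and length 1. So λ(A) = 1/1 = 1.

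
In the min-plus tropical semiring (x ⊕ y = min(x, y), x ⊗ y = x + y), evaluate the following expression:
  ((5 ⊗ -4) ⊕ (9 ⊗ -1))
((5 ⊗ -4) ⊕ (9 ⊗ -1)) = 1

Expand innermost to outermost. Recall ⊕ takes the minimum of its arguments and ⊗ takes their sum. Working out the expression ((5 ⊗ -4) ⊕ (9 ⊗ -1)) gives 1.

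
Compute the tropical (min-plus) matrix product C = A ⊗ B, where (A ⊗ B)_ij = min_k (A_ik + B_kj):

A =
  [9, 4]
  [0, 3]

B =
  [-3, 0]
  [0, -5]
A ⊗ B =
  [4, -1]
  [-3, -2]

Apply the min-plus product entry-by-entry:
  C[0][0] = min over k of (A[0][0] + B[0][0] = 9 + -3 = 6, A[0][1] + B[1][0] = 4 + 0 = 4) = 4 (attained at k = 1)
  C[0][1] = min over k of (A[0][0] + B[0][1] = 9 + 0 = 9, A[0][1] + B[1][1] = 4 + -5 = -1) = -1 (attained at k = 1)
  C[1][0] = min over k of (A[1][0] + B[0][0] = 0 + -3 = -3, A[1][1] + B[1][0] = 3 + 0 = 3) = -3 (attained at k = 0)
  C[1][1] = min over k of (A[1][0] + B[0][1] = 0 + 0 = 0, A[1][1] + B[1][1] = 3 + -5 = -2) = -2 (attained at k = 1)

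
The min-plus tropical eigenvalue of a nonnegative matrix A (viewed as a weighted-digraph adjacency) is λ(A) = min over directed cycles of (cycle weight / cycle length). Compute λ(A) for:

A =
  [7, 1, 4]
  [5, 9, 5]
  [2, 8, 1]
λ(A) = 1

Enumerate directed cycles and compute their means (weight / length). Sample:
  cycle 0 → 0: weight = 7, length = 1, mean = 7/1 ≈ 7.000
  cycle 1 → 1: weight = 9, length = 1, mean = 9/1 ≈ 9.000
  cycle 2 → 2: weight = 1, length = 1, mean = 1/1 ≈ 1.000
  cycle 0 → 1 → 0: weight = 6, length = 2, mean = 6/2 ≈ 3.000
  cycle 0 → 2 → 0: weight = 6, length = 2, mean = 6/2 ≈ 3.000
  cycle 1 → 0 → 1: weight = 6, length = 2, mean = 6/2 ≈ 3.000
Minimum mean = 1.000, attained e.g. along the cycle 2 → 2 with weight 1 and length 1. So λ(A) = 1/1 = 1.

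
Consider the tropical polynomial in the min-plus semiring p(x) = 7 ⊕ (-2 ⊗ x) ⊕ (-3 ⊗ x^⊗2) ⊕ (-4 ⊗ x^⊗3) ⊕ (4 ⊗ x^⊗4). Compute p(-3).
p(-3) = -13

A tropical monomial a ⊗ x^⊗i evaluates to a + i · x. Evaluating each term at x = -3:
  Term 0 contributes 7 + 0 · -3 = 7
  Term 1 contributes -2 + 1 · -3 = -5
  Term 2 contributes -3 + 2 · -3 = -9
  Term 3 contributes -4 + 3 · -3 = -13
  Term 4 contributes 4 + 4 · -3 = -8
p(-3) = ⊕ of these = min[7, -5, -9, -13, -8] = -13.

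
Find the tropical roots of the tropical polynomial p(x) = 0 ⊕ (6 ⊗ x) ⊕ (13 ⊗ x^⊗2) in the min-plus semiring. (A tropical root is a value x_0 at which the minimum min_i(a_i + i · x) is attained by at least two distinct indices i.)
Roots: {-7, -6}

Each tropical root is a break point of the lower envelope of the lines y = a_i + i · x (there are 3 lines, with slopes 0, 1, ..., 2). Only the lines that attain the minimum somewhere contribute to roots; other lines are dominated. Here the surviving (envelope) indices are i = 2, i = 1, i = 0.
Intersections between consecutive envelope lines give the roots: for adjacent envelope indices i < j the intersection is x = (a_i − a_j) / (j − i). Reading off the sorted break points: {-7, -6}.
Verification: at each break x_0, at least two indices attain the minimum of min_i(a_i + i · x_0).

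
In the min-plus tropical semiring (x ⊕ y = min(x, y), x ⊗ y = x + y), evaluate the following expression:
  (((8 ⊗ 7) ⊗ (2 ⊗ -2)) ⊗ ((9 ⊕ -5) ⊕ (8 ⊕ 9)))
(((8 ⊗ 7) ⊗ (2 ⊗ -2)) ⊗ ((9 ⊕ -5) ⊕ (8 ⊕ 9))) = 10

Expand innermost to outermost. Recall ⊕ takes the minimum of its arguments and ⊗ takes their sum. Working out the expression (((8 ⊗ 7) ⊗ (2 ⊗ -2)) ⊗ ((9 ⊕ -5) ⊕ (8 ⊕ 9))) gives 10.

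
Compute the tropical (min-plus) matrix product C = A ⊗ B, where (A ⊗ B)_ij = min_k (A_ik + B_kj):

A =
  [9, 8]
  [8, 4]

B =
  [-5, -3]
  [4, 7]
A ⊗ B =
  [4, 6]
  [3, 5]

Apply the min-plus product entry-by-entry:
  C[0][0] = min over k of (A[0][0] + B[0][0] = 9 + -5 = 4, A[0][1] + B[1][0] = 8 + 4 = 12) = 4 (attained at k = 0)
  C[0][1] = min over k of (A[0][0] + B[0][1] = 9 + -3 = 6, A[0][1] + B[1][1] = 8 + 7 = 15) = 6 (attained at k = 0)
  C[1][0] = min over k of (A[1][0] + B[0][0] = 8 + -5 = 3, A[1][1] + B[1][0] = 4 + 4 = 8) = 3 (attained at k = 0)
  C[1][1] = min over k of (A[1][0] + B[0][1] = 8 + -3 = 5, A[1][1] + B[1][1] = 4 + 7 = 11) = 5 (attained at k = 0)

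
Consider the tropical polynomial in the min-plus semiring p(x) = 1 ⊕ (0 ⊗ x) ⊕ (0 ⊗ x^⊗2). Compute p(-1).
p(-1) = -2

A tropical monomial a ⊗ x^⊗i evaluates to a + i · x. Evaluating each term at x = -1:
  Term 0 contributes 1 + 0 · -1 = 1
  Term 1 contributes 0 + 1 · -1 = -1
  Term 2 contributes 0 + 2 · -1 = -2
p(-1) = ⊕ of these = min[1, -1, -2] = -2.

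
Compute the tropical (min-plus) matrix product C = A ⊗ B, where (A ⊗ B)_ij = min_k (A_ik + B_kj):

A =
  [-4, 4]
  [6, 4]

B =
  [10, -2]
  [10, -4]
A ⊗ B =
  [6, -6]
  [14, 0]

Apply the min-plus product entry-by-entry:
  C[0][0] = min over k of (A[0][0] + B[0][0] = -4 + 10 = 6, A[0][1] + B[1][0] = 4 + 10 = 14) = 6 (attained at k = 0)
  C[0][1] = min over k of (A[0][0] + B[0][1] = -4 + -2 = -6, A[0][1] + B[1][1] = 4 + -4 = 0) = -6 (attained at k = 0)
  C[1][0] = min over k of (A[1][0] + B[0][0] = 6 + 10 = 16, A[1][1] + B[1][0] = 4 + 10 = 14) = 14 (attained at k = 1)
  C[1][1] = min over k of (A[1][0] + B[0][1] = 6 + -2 = 4, A[1][1] + B[1][1] = 4 + -4 = 0) = 0 (attained at k = 1)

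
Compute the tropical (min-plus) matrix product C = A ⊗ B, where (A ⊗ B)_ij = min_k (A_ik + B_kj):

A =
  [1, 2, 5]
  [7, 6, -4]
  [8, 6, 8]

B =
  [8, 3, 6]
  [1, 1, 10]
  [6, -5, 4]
A ⊗ B =
  [3, 0, 7]
  [2, -9, 0]
  [7, 3, 12]

Apply the min-plus product entry-by-entry:
  C[0][0] = min over k of (A[0][0] + B[0][0] = 1 + 8 = 9, A[0][1] + B[1][0] = 2 + 1 = 3, A[0][2] + B[2][0] = 5 + 6 = 11) = 3 (attained at k = 1)
  C[0][1] = min over k of (A[0][0] + B[0][1] = 1 + 3 = 4, A[0][1] + B[1][1] = 2 + 1 = 3, A[0][2] + B[2][1] = 5 + -5 = 0) = 0 (attained at k = 2)
  C[0][2] = min over k of (A[0][0] + B[0][2] = 1 + 6 = 7, A[0][1] + B[1][2] = 2 + 10 = 12, A[0][2] + B[2][2] = 5 + 4 = 9) = 7 (attained at k = 0)
  C[1][0] = min over k of (A[1][0] + B[0][0] = 7 + 8 = 15, A[1][1] + B[1][0] = 6 + 1 = 7, A[1][2] + B[2][0] = -4 + 6 = 2) = 2 (attained at k = 2)
  C[1][1] = min over k of (A[1][0] + B[0][1] = 7 + 3 = 10, A[1][1] + B[1][1] = 6 + 1 = 7, A[1][2] + B[2][1] = -4 + -5 = -9) = -9 (attained at k = 2)
  C[1][2] = min over k of (A[1][0] + B[0][2] = 7 + 6 = 13, A[1][1] + B[1][2] = 6 + 10 = 16, A[1][2] + B[2][2] = -4 + 4 = 0) = 0 (attained at k = 2)
  C[2][0] = min over k of (A[2][0] + B[0][0] = 8 + 8 = 16, A[2][1] + B[1][0] = 6 + 1 = 7, A[2][2] + B[2][0] = 8 + 6 = 14) = 7 (attained at k = 1)
  C[2][1] = min over k of (A[2][0] + B[0][1] = 8 + 3 = 11, A[2][1] + B[1][1] = 6 + 1 = 7, A[2][2] + B[2][1] = 8 + -5 = 3) = 3 (attained at k = 2)
  C[2][2] = min over k of (A[2][0] + B[0][2] = 8 + 6 = 14, A[2][1] + B[1][2] = 6 + 10 = 16, A[2][2] + B[2][2] = 8 + 4 = 12) = 12 (attained at k = 2)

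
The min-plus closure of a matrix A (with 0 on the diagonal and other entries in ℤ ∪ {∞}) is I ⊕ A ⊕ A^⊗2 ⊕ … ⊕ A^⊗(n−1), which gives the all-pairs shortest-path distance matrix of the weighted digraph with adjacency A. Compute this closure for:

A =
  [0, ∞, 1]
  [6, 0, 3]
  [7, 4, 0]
Closure =
  [0, 5, 1]
  [6, 0, 3]
  [7, 4, 0]

This is the Floyd-Warshall all-pairs shortest-path computation. For each intermediate vertex k = 0, 1, …, 2, update dist[i][j] ← min(dist[i][j], dist[i][k] + dist[k][j]). The final matrix gives, for each (i, j), the minimum total weight of any directed path from i to j (possibly empty when i = j).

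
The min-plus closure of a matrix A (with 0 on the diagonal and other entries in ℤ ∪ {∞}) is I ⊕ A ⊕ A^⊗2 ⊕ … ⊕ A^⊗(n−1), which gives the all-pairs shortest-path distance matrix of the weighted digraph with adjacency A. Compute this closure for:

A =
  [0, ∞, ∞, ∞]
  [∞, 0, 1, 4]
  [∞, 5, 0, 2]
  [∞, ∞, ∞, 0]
Closure =
  [0, ∞, ∞, ∞]
  [∞, 0, 1, 3]
  [∞, 5, 0, 2]
  [∞, ∞, ∞, 0]

This is the Floyd-Warshall all-pairs shortest-path computation. For each intermediate vertex k = 0, 1, …, 3, update dist[i][j] ← min(dist[i][j], dist[i][k] + dist[k][j]). The final matrix gives, for each (i, j), the minimum total weight of any directed path from i to j (possibly empty when i = j).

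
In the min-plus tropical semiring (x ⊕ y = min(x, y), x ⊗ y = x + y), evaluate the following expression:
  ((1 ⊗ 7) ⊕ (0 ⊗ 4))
((1 ⊗ 7) ⊕ (0 ⊗ 4)) = 4

Expand innermost to outermost. Recall ⊕ takes the minimum of its arguments and ⊗ takes their sum. Working out the expression ((1 ⊗ 7) ⊕ (0 ⊗ 4)) gives 4.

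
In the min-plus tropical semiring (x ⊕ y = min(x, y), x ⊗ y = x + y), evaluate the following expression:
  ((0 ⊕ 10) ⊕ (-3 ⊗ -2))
((0 ⊕ 10) ⊕ (-3 ⊗ -2)) = -5

Expand innermost to outermost. Recall ⊕ takes the minimum of its arguments and ⊗ takes their sum. Working out the expression ((0 ⊕ 10) ⊕ (-3 ⊗ -2)) gives -5.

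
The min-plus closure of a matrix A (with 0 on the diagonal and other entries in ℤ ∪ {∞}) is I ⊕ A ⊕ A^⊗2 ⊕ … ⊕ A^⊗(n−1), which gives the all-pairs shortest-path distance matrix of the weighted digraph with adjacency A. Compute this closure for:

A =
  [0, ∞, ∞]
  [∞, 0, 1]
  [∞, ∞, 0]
Closure =
  [0, ∞, ∞]
  [∞, 0, 1]
  [∞, ∞, 0]

This is the Floyd-Warshall all-pairs shortest-path computation. For each intermediate vertex k = 0, 1, …, 2, update dist[i][j] ← min(dist[i][j], dist[i][k] + dist[k][j]). The final matrix gives, for each (i, j), the minimum total weight of any directed path from i to j (possibly empty when i = j).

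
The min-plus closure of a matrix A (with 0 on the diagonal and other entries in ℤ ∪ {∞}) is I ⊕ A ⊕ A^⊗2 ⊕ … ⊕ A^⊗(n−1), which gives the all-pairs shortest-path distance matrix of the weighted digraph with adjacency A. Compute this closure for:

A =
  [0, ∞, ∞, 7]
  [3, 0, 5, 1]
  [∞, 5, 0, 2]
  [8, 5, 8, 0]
Closure =
  [0, 12, 15, 7]
  [3, 0, 5, 1]
  [8, 5, 0, 2]
  [8, 5, 8, 0]

This is the Floyd-Warshall all-pairs shortest-path computation. For each intermediate vertex k = 0, 1, …, 3, update dist[i][j] ← min(dist[i][j], dist[i][k] + dist[k][j]). The final matrix gives, for each (i, j), the minimum total weight of any directed path from i to j (possibly empty when i = j).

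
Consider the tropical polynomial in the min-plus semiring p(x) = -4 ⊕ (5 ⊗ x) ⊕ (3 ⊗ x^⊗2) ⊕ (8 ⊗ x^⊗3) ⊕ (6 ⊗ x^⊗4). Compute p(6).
p(6) = -4

A tropical monomial a ⊗ x^⊗i evaluates to a + i · x. Evaluating each term at x = 6:
  Term 0 contributes -4 + 0 · 6 = -4
  Term 1 contributes 5 + 1 · 6 = 11
  Term 2 contributes 3 + 2 · 6 = 15
  Term 3 contributes 8 + 3 · 6 = 26
  Term 4 contributes 6 + 4 · 6 = 30
p(6) = ⊕ of these = min[-4, 11, 15, 26, 30] = -4.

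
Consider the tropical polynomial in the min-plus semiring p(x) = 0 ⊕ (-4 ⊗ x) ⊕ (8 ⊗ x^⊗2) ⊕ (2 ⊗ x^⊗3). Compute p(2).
p(2) = -2

A tropical monomial a ⊗ x^⊗i evaluates to a + i · x. Evaluating each term at x = 2:
  Term 0 contributes 0 + 0 · 2 = 0
  Term 1 contributes -4 + 1 · 2 = -2
  Term 2 contributes 8 + 2 · 2 = 12
  Term 3 contributes 2 + 3 · 2 = 8
p(2) = ⊕ of these = min[0, -2, 12, 8] = -2.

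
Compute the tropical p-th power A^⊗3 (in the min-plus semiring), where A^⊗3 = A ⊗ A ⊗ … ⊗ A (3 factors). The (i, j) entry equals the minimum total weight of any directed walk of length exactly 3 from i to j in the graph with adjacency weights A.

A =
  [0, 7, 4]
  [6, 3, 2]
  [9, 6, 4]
A^⊗3 =
  [0, 7, 4]
  [6, 9, 8]
  [9, 12, 11]

Each entry (A^⊗3)_ij equals the minimum over all length-3 walks i = v_0 → v_1 → … → v_3 = j of Σ_t A[v_t][v_{t+1}]. For example, for (i, j) = (0, 2) we minimise over 9 possible intermediate vertex sequences; the minimum is 4, attained along the walk 0 → 0 → 0 → 2.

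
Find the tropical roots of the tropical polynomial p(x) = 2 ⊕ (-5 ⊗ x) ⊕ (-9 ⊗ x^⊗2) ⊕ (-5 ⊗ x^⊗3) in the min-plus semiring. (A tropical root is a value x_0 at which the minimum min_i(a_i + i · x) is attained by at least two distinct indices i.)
Roots: {-4, 4, 7}

Each tropical root is a break point of the lower envelope of the lines y = a_i + i · x (there are 4 lines, with slopes 0, 1, ..., 3). Only the lines that attain the minimum somewhere contribute to roots; other lines are dominated. Here the surviving (envelope) indices are i = 3, i = 2, i = 1, i = 0.
Intersections between consecutive envelope lines give the roots: for adjacent envelope indices i < j the intersection is x = (a_i − a_j) / (j − i). Reading off the sorted break points: {-4, 4, 7}.
Verification: at each break x_0, at least two indices attain the minimum of min_i(a_i + i · x_0).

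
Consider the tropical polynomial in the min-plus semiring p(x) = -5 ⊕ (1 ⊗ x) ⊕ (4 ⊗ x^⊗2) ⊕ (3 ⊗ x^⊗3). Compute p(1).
p(1) = -5

A tropical monomial a ⊗ x^⊗i evaluates to a + i · x. Evaluating each term at x = 1:
  Term 0 contributes -5 + 0 · 1 = -5
  Term 1 contributes 1 + 1 · 1 = 2
  Term 2 contributes 4 + 2 · 1 = 6
  Term 3 contributes 3 + 3 · 1 = 6
p(1) = ⊕ of these = min[-5, 2, 6, 6] = -5.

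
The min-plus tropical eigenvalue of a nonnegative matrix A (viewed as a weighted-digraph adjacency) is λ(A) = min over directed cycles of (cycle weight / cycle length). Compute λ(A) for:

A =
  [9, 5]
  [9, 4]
λ(A) = 4

Enumerate directed cycles and compute their means (weight / length). Sample:
  cycle 0 → 0: weight = 9, length = 1, mean = 9/1 ≈ 9.000
  cycle 1 → 1: weight = 4, length = 1, mean = 4/1 ≈ 4.000
  cycle 0 → 1 → 0: weight = 14, length = 2, mean = 14/2 ≈ 7.000
  cycle 1 → 0 → 1: weight = 14, length = 2, mean = 14/2 ≈ 7.000
Minimum mean = 4.000, attained e.g. along the cycle 1 → 1 with weight 4 and length 1. So λ(A) = 4/1 = 4.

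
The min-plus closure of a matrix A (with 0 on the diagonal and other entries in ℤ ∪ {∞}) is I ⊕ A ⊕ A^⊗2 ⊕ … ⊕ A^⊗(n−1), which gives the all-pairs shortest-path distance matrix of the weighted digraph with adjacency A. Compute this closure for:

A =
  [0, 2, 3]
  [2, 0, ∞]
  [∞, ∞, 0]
Closure =
  [0, 2, 3]
  [2, 0, 5]
  [∞, ∞, 0]

This is the Floyd-Warshall all-pairs shortest-path computation. For each intermediate vertex k = 0, 1, …, 2, update dist[i][j] ← min(dist[i][j], dist[i][k] + dist[k][j]). The final matrix gives, for each (i, j), the minimum total weight of any directed path from i to j (possibly empty when i = j).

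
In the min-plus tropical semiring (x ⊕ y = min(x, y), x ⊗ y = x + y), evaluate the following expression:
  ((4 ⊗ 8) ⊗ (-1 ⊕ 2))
((4 ⊗ 8) ⊗ (-1 ⊕ 2)) = 11

Expand innermost to outermost. Recall ⊕ takes the minimum of its arguments and ⊗ takes their sum. Working out the expression ((4 ⊗ 8) ⊗ (-1 ⊕ 2)) gives 11.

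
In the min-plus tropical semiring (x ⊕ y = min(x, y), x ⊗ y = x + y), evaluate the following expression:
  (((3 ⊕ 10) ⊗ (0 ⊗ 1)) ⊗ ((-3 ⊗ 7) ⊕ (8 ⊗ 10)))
(((3 ⊕ 10) ⊗ (0 ⊗ 1)) ⊗ ((-3 ⊗ 7) ⊕ (8 ⊗ 10))) = 8

Expand innermost to outermost. Recall ⊕ takes the minimum of its arguments and ⊗ takes their sum. Working out the expression (((3 ⊕ 10) ⊗ (0 ⊗ 1)) ⊗ ((-3 ⊗ 7) ⊕ (8 ⊗ 10))) gives 8.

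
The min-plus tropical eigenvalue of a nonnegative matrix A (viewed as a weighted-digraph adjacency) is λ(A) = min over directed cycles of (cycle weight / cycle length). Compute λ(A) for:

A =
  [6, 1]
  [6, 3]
λ(A) = 3

Enumerate directed cycles and compute their means (weight / length). Sample:
  cycle 0 → 0: weight = 6, length = 1, mean = 6/1 ≈ 6.000
  cycle 1 → 1: weight = 3, length = 1, mean = 3/1 ≈ 3.000
  cycle 0 → 1 → 0: weight = 7, length = 2, mean = 7/2 ≈ 3.500
  cycle 1 → 0 → 1: weight = 7, length = 2, mean = 7/2 ≈ 3.500
Minimum mean = 3.000, attained e.g. along the cycle 1 → 1 with weight 3 and length 1. So λ(A) = 3/1 = 3.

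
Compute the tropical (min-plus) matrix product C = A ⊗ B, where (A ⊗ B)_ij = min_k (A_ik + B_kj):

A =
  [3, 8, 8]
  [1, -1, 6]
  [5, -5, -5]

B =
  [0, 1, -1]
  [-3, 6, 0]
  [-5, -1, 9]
A ⊗ B =
  [3, 4, 2]
  [-4, 2, -1]
  [-10, -6, -5]

Apply the min-plus product entry-by-entry:
  C[0][0] = min over k of (A[0][0] + B[0][0] = 3 + 0 = 3, A[0][1] + B[1][0] = 8 + -3 = 5, A[0][2] + B[2][0] = 8 + -5 = 3) = 3 (attained at k = 0)
  C[0][1] = min over k of (A[0][0] + B[0][1] = 3 + 1 = 4, A[0][1] + B[1][1] = 8 + 6 = 14, A[0][2] + B[2][1] = 8 + -1 = 7) = 4 (attained at k = 0)
  C[0][2] = min over k of (A[0][0] + B[0][2] = 3 + -1 = 2, A[0][1] + B[1][2] = 8 + 0 = 8, A[0][2] + B[2][2] = 8 + 9 = 17) = 2 (attained at k = 0)
  C[1][0] = min over k of (A[1][0] + B[0][0] = 1 + 0 = 1, A[1][1] + B[1][0] = -1 + -3 = -4, A[1][2] + B[2][0] = 6 + -5 = 1) = -4 (attained at k = 1)
  C[1][1] = min over k of (A[1][0] + B[0][1] = 1 + 1 = 2, A[1][1] + B[1][1] = -1 + 6 = 5, A[1][2] + B[2][1] = 6 + -1 = 5) = 2 (attained at k = 0)
  C[1][2] = min over k of (A[1][0] + B[0][2] = 1 + -1 = 0, A[1][1] + B[1][2] = -1 + 0 = -1, A[1][2] + B[2][2] = 6 + 9 = 15) = -1 (attained at k = 1)
  C[2][0] = min over k of (A[2][0] + B[0][0] = 5 + 0 = 5, A[2][1] + B[1][0] = -5 + -3 = -8, A[2][2] + B[2][0] = -5 + -5 = -10) = -10 (attained at k = 2)
  C[2][1] = min over k of (A[2][0] + B[0][1] = 5 + 1 = 6, A[2][1] + B[1][1] = -5 + 6 = 1, A[2][2] + B[2][1] = -5 + -1 = -6) = -6 (attained at k = 2)
  C[2][2] = min over k of (A[2][0] + B[0][2] = 5 + -1 = 4, A[2][1] + B[1][2] = -5 + 0 = -5, A[2][2] + B[2][2] = -5 + 9 = 4) = -5 (attained at k = 1)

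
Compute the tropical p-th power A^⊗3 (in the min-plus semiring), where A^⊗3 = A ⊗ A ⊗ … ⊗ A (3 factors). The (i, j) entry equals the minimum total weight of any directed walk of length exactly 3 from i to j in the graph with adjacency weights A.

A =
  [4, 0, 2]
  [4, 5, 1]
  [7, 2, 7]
A^⊗3 =
  [8, 3, 5]
  [7, 8, 4]
  [10, 5, 8]

Each entry (A^⊗3)_ij equals the minimum over all length-3 walks i = v_0 → v_1 → … → v_3 = j of Σ_t A[v_t][v_{t+1}]. For example, for (i, j) = (0, 2) we minimise over 9 possible intermediate vertex sequences; the minimum is 5, attained along the walk 0 → 0 → 1 → 2.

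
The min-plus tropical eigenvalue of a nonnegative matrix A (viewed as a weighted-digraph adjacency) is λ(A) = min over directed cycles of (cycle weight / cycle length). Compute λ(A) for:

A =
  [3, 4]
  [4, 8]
λ(A) = 3

Enumerate directed cycles and compute their means (weight / length). Sample:
  cycle 0 → 0: weight = 3, length = 1, mean = 3/1 ≈ 3.000
  cycle 1 → 1: weight = 8, length = 1, mean = 8/1 ≈ 8.000
  cycle 0 → 1 → 0: weight = 8, length = 2, mean = 8/2 ≈ 4.000
  cycle 1 → 0 → 1: weight = 8, length = 2, mean = 8/2 ≈ 4.000
Minimum mean = 3.000, attained e.g. along the cycle 0 → 0 with weight 3 and length 1. So λ(A) = 3/1 = 3.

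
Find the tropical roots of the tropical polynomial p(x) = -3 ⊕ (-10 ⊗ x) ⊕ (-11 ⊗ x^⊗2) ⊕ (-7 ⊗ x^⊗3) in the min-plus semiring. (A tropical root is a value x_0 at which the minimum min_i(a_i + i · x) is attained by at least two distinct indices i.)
Roots: {-4, 1, 7}

Each tropical root is a break point of the lower envelope of the lines y = a_i + i · x (there are 4 lines, with slopes 0, 1, ..., 3). Only the lines that attain the minimum somewhere contribute to roots; other lines are dominated. Here the surviving (envelope) indices are i = 3, i = 2, i = 1, i = 0.
Intersections between consecutive envelope lines give the roots: for adjacent envelope indices i < j the intersection is x = (a_i − a_j) / (j − i). Reading off the sorted break points: {-4, 1, 7}.
Verification: at each break x_0, at least two indices attain the minimum of min_i(a_i + i · x_0).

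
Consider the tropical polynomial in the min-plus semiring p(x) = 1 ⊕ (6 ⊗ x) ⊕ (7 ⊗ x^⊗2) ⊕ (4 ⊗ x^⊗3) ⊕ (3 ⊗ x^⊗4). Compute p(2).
p(2) = 1

A tropical monomial a ⊗ x^⊗i evaluates to a + i · x. Evaluating each term at x = 2:
  Term 0 contributes 1 + 0 · 2 = 1
  Term 1 contributes 6 + 1 · 2 = 8
  Term 2 contributes 7 + 2 · 2 = 11
  Term 3 contributes 4 + 3 · 2 = 10
  Term 4 contributes 3 + 4 · 2 = 11
p(2) = ⊕ of these = min[1, 8, 11, 10, 11] = 1.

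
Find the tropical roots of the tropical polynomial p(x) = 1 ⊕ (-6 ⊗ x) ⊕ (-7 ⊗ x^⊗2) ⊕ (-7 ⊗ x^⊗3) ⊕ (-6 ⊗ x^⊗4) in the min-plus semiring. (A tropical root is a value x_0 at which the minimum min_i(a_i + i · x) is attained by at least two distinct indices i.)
Roots: {-1, 0, 1, 7}

Each tropical root is a break point of the lower envelope of the lines y = a_i + i · x (there are 5 lines, with slopes 0, 1, ..., 4). Only the lines that attain the minimum somewhere contribute to roots; other lines are dominated. Here the surviving (envelope) indices are i = 4, i = 3, i = 2, i = 1, i = 0.
Intersections between consecutive envelope lines give the roots: for adjacent envelope indices i < j the intersection is x = (a_i − a_j) / (j − i). Reading off the sorted break points: {-1, 0, 1, 7}.
Verification: at each break x_0, at least two indices attain the minimum of min_i(a_i + i · x_0).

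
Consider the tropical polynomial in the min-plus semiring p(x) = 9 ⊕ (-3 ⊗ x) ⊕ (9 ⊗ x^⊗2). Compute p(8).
p(8) = 5

A tropical monomial a ⊗ x^⊗i evaluates to a + i · x. Evaluating each term at x = 8:
  Term 0 contributes 9 + 0 · 8 = 9
  Term 1 contributes -3 + 1 · 8 = 5
  Term 2 contributes 9 + 2 · 8 = 25
p(8) = ⊕ of these = min[9, 5, 25] = 5.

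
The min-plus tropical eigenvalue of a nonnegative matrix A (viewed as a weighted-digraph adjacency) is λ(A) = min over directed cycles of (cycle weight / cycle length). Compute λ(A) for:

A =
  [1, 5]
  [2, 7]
λ(A) = 1

Enumerate directed cycles and compute their means (weight / length). Sample:
  cycle 0 → 0: weight = 1, length = 1, mean = 1/1 ≈ 1.000
  cycle 1 → 1: weight = 7, length = 1, mean = 7/1 ≈ 7.000
  cycle 0 → 1 → 0: weight = 7, length = 2, mean = 7/2 ≈ 3.500
  cycle 1 → 0 → 1: weight = 7, length = 2, mean = 7/2 ≈ 3.500
Minimum mean = 1.000, attained e.g. along the cycle 0 → 0 with weight 1 and length 1. So λ(A) = 1/1 = 1.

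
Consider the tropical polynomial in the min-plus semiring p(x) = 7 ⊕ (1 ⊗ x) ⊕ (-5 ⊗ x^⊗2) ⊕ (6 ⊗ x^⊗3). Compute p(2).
p(2) = -1

A tropical monomial a ⊗ x^⊗i evaluates to a + i · x. Evaluating each term at x = 2:
  Term 0 contributes 7 + 0 · 2 = 7
  Term 1 contributes 1 + 1 · 2 = 3
  Term 2 contributes -5 + 2 · 2 = -1
  Term 3 contributes 6 + 3 · 2 = 12
p(2) = ⊕ of these = min[7, 3, -1, 12] = -1.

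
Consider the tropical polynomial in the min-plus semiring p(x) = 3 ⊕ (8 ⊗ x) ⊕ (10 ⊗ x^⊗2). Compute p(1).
p(1) = 3

A tropical monomial a ⊗ x^⊗i evaluates to a + i · x. Evaluating each term at x = 1:
  Term 0 contributes 3 + 0 · 1 = 3
  Term 1 contributes 8 + 1 · 1 = 9
  Term 2 contributes 10 + 2 · 1 = 12
p(1) = ⊕ of these = min[3, 9, 12] = 3.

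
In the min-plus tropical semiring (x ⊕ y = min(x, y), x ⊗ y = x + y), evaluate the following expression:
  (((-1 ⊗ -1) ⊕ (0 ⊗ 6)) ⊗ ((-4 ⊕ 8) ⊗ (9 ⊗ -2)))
(((-1 ⊗ -1) ⊕ (0 ⊗ 6)) ⊗ ((-4 ⊕ 8) ⊗ (9 ⊗ -2))) = 1

Expand innermost to outermost. Recall ⊕ takes the minimum of its arguments and ⊗ takes their sum. Working out the expression (((-1 ⊗ -1) ⊕ (0 ⊗ 6)) ⊗ ((-4 ⊕ 8) ⊗ (9 ⊗ -2))) gives 1.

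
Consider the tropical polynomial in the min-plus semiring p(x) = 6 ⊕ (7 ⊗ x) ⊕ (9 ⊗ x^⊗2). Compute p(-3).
p(-3) = 3

A tropical monomial a ⊗ x^⊗i evaluates to a + i · x. Evaluating each term at x = -3:
  Term 0 contributes 6 + 0 · -3 = 6
  Term 1 contributes 7 + 1 · -3 = 4
  Term 2 contributes 9 + 2 · -3 = 3
p(-3) = ⊕ of these = min[6, 4, 3] = 3.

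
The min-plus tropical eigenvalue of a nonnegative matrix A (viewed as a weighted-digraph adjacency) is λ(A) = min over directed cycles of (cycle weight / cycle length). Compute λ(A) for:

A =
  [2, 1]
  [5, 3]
λ(A) = 2

Enumerate directed cycles and compute their means (weight / length). Sample:
  cycle 0 → 0: weight = 2, length = 1, mean = 2/1 ≈ 2.000
  cycle 1 → 1: weight = 3, length = 1, mean = 3/1 ≈ 3.000
  cycle 0 → 1 → 0: weight = 6, length = 2, mean = 6/2 ≈ 3.000
  cycle 1 → 0 → 1: weight = 6, length = 2, mean = 6/2 ≈ 3.000
Minimum mean = 2.000, attained e.g. along the cycle 0 → 0 with weight 2 and length 1. So λ(A) = 2/1 = 2.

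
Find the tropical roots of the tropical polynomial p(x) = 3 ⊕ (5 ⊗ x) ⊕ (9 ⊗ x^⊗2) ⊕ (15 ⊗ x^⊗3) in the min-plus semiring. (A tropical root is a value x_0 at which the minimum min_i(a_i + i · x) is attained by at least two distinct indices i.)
Roots: {-6, -4, -2}

Each tropical root is a break point of the lower envelope of the lines y = a_i + i · x (there are 4 lines, with slopes 0, 1, ..., 3). Only the lines that attain the minimum somewhere contribute to roots; other lines are dominated. Here the surviving (envelope) indices are i = 3, i = 2, i = 1, i = 0.
Intersections between consecutive envelope lines give the roots: for adjacent envelope indices i < j the intersection is x = (a_i − a_j) / (j − i). Reading off the sorted break points: {-6, -4, -2}.
Verification: at each break x_0, at least two indices attain the minimum of min_i(a_i + i · x_0).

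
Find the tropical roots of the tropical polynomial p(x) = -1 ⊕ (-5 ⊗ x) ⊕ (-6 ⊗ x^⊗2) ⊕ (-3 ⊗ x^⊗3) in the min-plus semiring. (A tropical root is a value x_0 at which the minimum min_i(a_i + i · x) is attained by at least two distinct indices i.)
Roots: {-3, 1, 4}

Each tropical root is a break point of the lower envelope of the lines y = a_i + i · x (there are 4 lines, with slopes 0, 1, ..., 3). Only the lines that attain the minimum somewhere contribute to roots; other lines are dominated. Here the surviving (envelope) indices are i = 3, i = 2, i = 1, i = 0.
Intersections between consecutive envelope lines give the roots: for adjacent envelope indices i < j the intersection is x = (a_i − a_j) / (j − i). Reading off the sorted break points: {-3, 1, 4}.
Verification: at each break x_0, at least two indices attain the minimum of min_i(a_i + i · x_0).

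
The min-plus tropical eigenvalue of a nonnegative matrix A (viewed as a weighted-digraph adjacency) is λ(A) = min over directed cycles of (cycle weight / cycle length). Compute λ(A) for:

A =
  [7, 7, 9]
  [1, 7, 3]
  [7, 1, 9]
λ(A) = 2

Enumerate directed cycles and compute their means (weight / length). Sample:
  cycle 0 → 0: weight = 7, length = 1, mean = 7/1 ≈ 7.000
  cycle 1 → 1: weight = 7, length = 1, mean = 7/1 ≈ 7.000
  cycle 2 → 2: weight = 9, length = 1, mean = 9/1 ≈ 9.000
  cycle 0 → 1 → 0: weight = 8, length = 2, mean = 8/2 ≈ 4.000
  cycle 0 → 2 → 0: weight = 16, length = 2, mean = 16/2 ≈ 8.000
  cycle 1 → 0 → 1: weight = 8, length = 2, mean = 8/2 ≈ 4.000
Minimum mean = 2.000, attained e.g. along the cycle 1 → 2 → 1 with weight 4 and length 2. So λ(A) = 4/2 = 2.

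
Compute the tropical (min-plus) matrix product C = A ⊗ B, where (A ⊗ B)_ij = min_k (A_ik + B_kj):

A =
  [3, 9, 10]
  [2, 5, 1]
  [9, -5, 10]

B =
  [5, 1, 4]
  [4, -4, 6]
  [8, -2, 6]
A ⊗ B =
  [8, 4, 7]
  [7, -1, 6]
  [-1, -9, 1]

Apply the min-plus product entry-by-entry:
  C[0][0] = min over k of (A[0][0] + B[0][0] = 3 + 5 = 8, A[0][1] + B[1][0] = 9 + 4 = 13, A[0][2] + B[2][0] = 10 + 8 = 18) = 8 (attained at k = 0)
  C[0][1] = min over k of (A[0][0] + B[0][1] = 3 + 1 = 4, A[0][1] + B[1][1] = 9 + -4 = 5, A[0][2] + B[2][1] = 10 + -2 = 8) = 4 (attained at k = 0)
  C[0][2] = min over k of (A[0][0] + B[0][2] = 3 + 4 = 7, A[0][1] + B[1][2] = 9 + 6 = 15, A[0][2] + B[2][2] = 10 + 6 = 16) = 7 (attained at k = 0)
  C[1][0] = min over k of (A[1][0] + B[0][0] = 2 + 5 = 7, A[1][1] + B[1][0] = 5 + 4 = 9, A[1][2] + B[2][0] = 1 + 8 = 9) = 7 (attained at k = 0)
  C[1][1] = min over k of (A[1][0] + B[0][1] = 2 + 1 = 3, A[1][1] + B[1][1] = 5 + -4 = 1, A[1][2] + B[2][1] = 1 + -2 = -1) = -1 (attained at k = 2)
  C[1][2] = min over k of (A[1][0] + B[0][2] = 2 + 4 = 6, A[1][1] + B[1][2] = 5 + 6 = 11, A[1][2] + B[2][2] = 1 + 6 = 7) = 6 (attained at k = 0)
  C[2][0] = min over k of (A[2][0] + B[0][0] = 9 + 5 = 14, A[2][1] + B[1][0] = -5 + 4 = -1, A[2][2] + B[2][0] = 10 + 8 = 18) = -1 (attained at k = 1)
  C[2][1] = min over k of (A[2][0] + B[0][1] = 9 + 1 = 10, A[2][1] + B[1][1] = -5 + -4 = -9, A[2][2] + B[2][1] = 10 + -2 = 8) = -9 (attained at k = 1)
  C[2][2] = min over k of (A[2][0] + B[0][2] = 9 + 4 = 13, A[2][1] + B[1][2] = -5 + 6 = 1, A[2][2] + B[2][2] = 10 + 6 = 16) = 1 (attained at k = 1)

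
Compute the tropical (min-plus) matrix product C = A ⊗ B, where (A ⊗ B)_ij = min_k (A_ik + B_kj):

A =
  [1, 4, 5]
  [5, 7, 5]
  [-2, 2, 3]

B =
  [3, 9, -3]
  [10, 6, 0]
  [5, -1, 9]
A ⊗ B =
  [4, 4, -2]
  [8, 4, 2]
  [1, 2, -5]

Apply the min-plus product entry-by-entry:
  C[0][0] = min over k of (A[0][0] + B[0][0] = 1 + 3 = 4, A[0][1] + B[1][0] = 4 + 10 = 14, A[0][2] + B[2][0] = 5 + 5 = 10) = 4 (attained at k = 0)
  C[0][1] = min over k of (A[0][0] + B[0][1] = 1 + 9 = 10, A[0][1] + B[1][1] = 4 + 6 = 10, A[0][2] + B[2][1] = 5 + -1 = 4) = 4 (attained at k = 2)
  C[0][2] = min over k of (A[0][0] + B[0][2] = 1 + -3 = -2, A[0][1] + B[1][2] = 4 + 0 = 4, A[0][2] + B[2][2] = 5 + 9 = 14) = -2 (attained at k = 0)
  C[1][0] = min over k of (A[1][0] + B[0][0] = 5 + 3 = 8, A[1][1] + B[1][0] = 7 + 10 = 17, A[1][2] + B[2][0] = 5 + 5 = 10) = 8 (attained at k = 0)
  C[1][1] = min over k of (A[1][0] + B[0][1] = 5 + 9 = 14, A[1][1] + B[1][1] = 7 + 6 = 13, A[1][2] + B[2][1] = 5 + -1 = 4) = 4 (attained at k = 2)
  C[1][2] = min over k of (A[1][0] + B[0][2] = 5 + -3 = 2, A[1][1] + B[1][2] = 7 + 0 = 7, A[1][2] + B[2][2] = 5 + 9 = 14) = 2 (attained at k = 0)
  C[2][0] = min over k of (A[2][0] + B[0][0] = -2 + 3 = 1, A[2][1] + B[1][0] = 2 + 10 = 12, A[2][2] + B[2][0] = 3 + 5 = 8) = 1 (attained at k = 0)
  C[2][1] = min over k of (A[2][0] + B[0][1] = -2 + 9 = 7, A[2][1] + B[1][1] = 2 + 6 = 8, A[2][2] + B[2][1] = 3 + -1 = 2) = 2 (attained at k = 2)
  C[2][2] = min over k of (A[2][0] + B[0][2] = -2 + -3 = -5, A[2][1] + B[1][2] = 2 + 0 = 2, A[2][2] + B[2][2] = 3 + 9 = 12) = -5 (attained at k = 0)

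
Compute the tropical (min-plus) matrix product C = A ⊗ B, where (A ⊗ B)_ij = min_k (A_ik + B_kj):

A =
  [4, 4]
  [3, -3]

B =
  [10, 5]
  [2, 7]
A ⊗ B =
  [6, 9]
  [-1, 4]

Apply the min-plus product entry-by-entry:
  C[0][0] = min over k of (A[0][0] + B[0][0] = 4 + 10 = 14, A[0][1] + B[1][0] = 4 + 2 = 6) = 6 (attained at k = 1)
  C[0][1] = min over k of (A[0][0] + B[0][1] = 4 + 5 = 9, A[0][1] + B[1][1] = 4 + 7 = 11) = 9 (attained at k = 0)
  C[1][0] = min over k of (A[1][0] + B[0][0] = 3 + 10 = 13, A[1][1] + B[1][0] = -3 + 2 = -1) = -1 (attained at k = 1)
  C[1][1] = min over k of (A[1][0] + B[0][1] = 3 + 5 = 8, A[1][1] + B[1][1] = -3 + 7 = 4) = 4 (attained at k = 1)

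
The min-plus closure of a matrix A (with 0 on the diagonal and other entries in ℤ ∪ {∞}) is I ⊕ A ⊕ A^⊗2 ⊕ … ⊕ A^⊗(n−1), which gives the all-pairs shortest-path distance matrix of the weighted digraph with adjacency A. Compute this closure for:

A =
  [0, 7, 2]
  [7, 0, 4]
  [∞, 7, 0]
Closure =
  [0, 7, 2]
  [7, 0, 4]
  [14, 7, 0]

This is the Floyd-Warshall all-pairs shortest-path computation. For each intermediate vertex k = 0, 1, …, 2, update dist[i][j] ← min(dist[i][j], dist[i][k] + dist[k][j]). The final matrix gives, for each (i, j), the minimum total weight of any directed path from i to j (possibly empty when i = j).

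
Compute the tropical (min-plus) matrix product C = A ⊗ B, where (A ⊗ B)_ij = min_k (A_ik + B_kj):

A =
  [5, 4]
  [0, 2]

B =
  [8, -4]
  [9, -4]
A ⊗ B =
  [13, 0]
  [8, -4]

Apply the min-plus product entry-by-entry:
  C[0][0] = min over k of (A[0][0] + B[0][0] = 5 + 8 = 13, A[0][1] + B[1][0] = 4 + 9 = 13) = 13 (attained at k = 0)
  C[0][1] = min over k of (A[0][0] + B[0][1] = 5 + -4 = 1, A[0][1] + B[1][1] = 4 + -4 = 0) = 0 (attained at k = 1)
  C[1][0] = min over k of (A[1][0] + B[0][0] = 0 + 8 = 8, A[1][1] + B[1][0] = 2 + 9 = 11) = 8 (attained at k = 0)
  C[1][1] = min over k of (A[1][0] + B[0][1] = 0 + -4 = -4, A[1][1] + B[1][1] = 2 + -4 = -2) = -4 (attained at k = 0)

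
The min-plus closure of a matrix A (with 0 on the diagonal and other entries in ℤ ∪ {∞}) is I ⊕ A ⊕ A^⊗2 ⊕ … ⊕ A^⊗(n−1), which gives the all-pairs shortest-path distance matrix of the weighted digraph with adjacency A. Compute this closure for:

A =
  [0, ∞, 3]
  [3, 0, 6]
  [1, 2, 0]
Closure =
  [0, 5, 3]
  [3, 0, 6]
  [1, 2, 0]

This is the Floyd-Warshall all-pairs shortest-path computation. For each intermediate vertex k = 0, 1, …, 2, update dist[i][j] ← min(dist[i][j], dist[i][k] + dist[k][j]). The final matrix gives, for each (i, j), the minimum total weight of any directed path from i to j (possibly empty when i = j).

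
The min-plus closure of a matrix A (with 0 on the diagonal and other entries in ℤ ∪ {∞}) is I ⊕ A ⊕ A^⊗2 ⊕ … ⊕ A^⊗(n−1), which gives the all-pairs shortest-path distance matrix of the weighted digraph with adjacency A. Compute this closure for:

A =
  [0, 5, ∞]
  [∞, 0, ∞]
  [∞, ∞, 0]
Closure =
  [0, 5, ∞]
  [∞, 0, ∞]
  [∞, ∞, 0]

This is the Floyd-Warshall all-pairs shortest-path computation. For each intermediate vertex k = 0, 1, …, 2, update dist[i][j] ← min(dist[i][j], dist[i][k] + dist[k][j]). The final matrix gives, for each (i, j), the minimum total weight of any directed path from i to j (possibly empty when i = j).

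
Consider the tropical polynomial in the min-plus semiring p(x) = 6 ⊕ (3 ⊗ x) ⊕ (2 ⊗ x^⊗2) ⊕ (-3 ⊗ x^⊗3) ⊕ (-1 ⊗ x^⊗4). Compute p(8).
p(8) = 6

A tropical monomial a ⊗ x^⊗i evaluates to a + i · x. Evaluating each term at x = 8:
  Term 0 contributes 6 + 0 · 8 = 6
  Term 1 contributes 3 + 1 · 8 = 11
  Term 2 contributes 2 + 2 · 8 = 18
  Term 3 contributes -3 + 3 · 8 = 21
  Term 4 contributes -1 + 4 · 8 = 31
p(8) = ⊕ of these = min[6, 11, 18, 21, 31] = 6.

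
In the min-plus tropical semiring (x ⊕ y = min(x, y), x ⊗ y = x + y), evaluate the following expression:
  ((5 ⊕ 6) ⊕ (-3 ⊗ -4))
((5 ⊕ 6) ⊕ (-3 ⊗ -4)) = -7

Expand innermost to outermost. Recall ⊕ takes the minimum of its arguments and ⊗ takes their sum. Working out the expression ((5 ⊕ 6) ⊕ (-3 ⊗ -4)) gives -7.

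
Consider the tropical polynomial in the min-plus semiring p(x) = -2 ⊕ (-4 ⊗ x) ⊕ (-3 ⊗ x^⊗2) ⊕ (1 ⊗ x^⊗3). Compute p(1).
p(1) = -3

A tropical monomial a ⊗ x^⊗i evaluates to a + i · x. Evaluating each term at x = 1:
  Term 0 contributes -2 + 0 · 1 = -2
  Term 1 contributes -4 + 1 · 1 = -3
  Term 2 contributes -3 + 2 · 1 = -1
  Term 3 contributes 1 + 3 · 1 = 4
p(1) = ⊕ of these = min[-2, -3, -1, 4] = -3.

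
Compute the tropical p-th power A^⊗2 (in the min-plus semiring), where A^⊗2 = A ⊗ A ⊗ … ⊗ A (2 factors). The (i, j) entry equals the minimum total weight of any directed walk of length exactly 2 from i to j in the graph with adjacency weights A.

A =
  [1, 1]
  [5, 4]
A^⊗2 =
  [2, 2]
  [6, 6]

Each entry (A^⊗2)_ij equals the minimum over all length-2 walks i = v_0 → v_1 → … → v_2 = j of Σ_t A[v_t][v_{t+1}]. For example, for (i, j) = (0, 1) we minimise over 2 possible intermediate vertex sequences; the minimum is 2, attained along the walk 0 → 0 → 1.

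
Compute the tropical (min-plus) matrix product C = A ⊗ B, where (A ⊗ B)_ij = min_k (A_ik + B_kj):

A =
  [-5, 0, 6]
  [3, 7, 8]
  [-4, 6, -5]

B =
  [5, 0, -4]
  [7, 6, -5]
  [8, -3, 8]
A ⊗ B =
  [0, -5, -9]
  [8, 3, -1]
  [1, -8, -8]

Apply the min-plus product entry-by-entry:
  C[0][0] = min over k of (A[0][0] + B[0][0] = -5 + 5 = 0, A[0][1] + B[1][0] = 0 + 7 = 7, A[0][2] + B[2][0] = 6 + 8 = 14) = 0 (attained at k = 0)
  C[0][1] = min over k of (A[0][0] + B[0][1] = -5 + 0 = -5, A[0][1] + B[1][1] = 0 + 6 = 6, A[0][2] + B[2][1] = 6 + -3 = 3) = -5 (attained at k = 0)
  C[0][2] = min over k of (A[0][0] + B[0][2] = -5 + -4 = -9, A[0][1] + B[1][2] = 0 + -5 = -5, A[0][2] + B[2][2] = 6 + 8 = 14) = -9 (attained at k = 0)
  C[1][0] = min over k of (A[1][0] + B[0][0] = 3 + 5 = 8, A[1][1] + B[1][0] = 7 + 7 = 14, A[1][2] + B[2][0] = 8 + 8 = 16) = 8 (attained at k = 0)
  C[1][1] = min over k of (A[1][0] + B[0][1] = 3 + 0 = 3, A[1][1] + B[1][1] = 7 + 6 = 13, A[1][2] + B[2][1] = 8 + -3 = 5) = 3 (attained at k = 0)
  C[1][2] = min over k of (A[1][0] + B[0][2] = 3 + -4 = -1, A[1][1] + B[1][2] = 7 + -5 = 2, A[1][2] + B[2][2] = 8 + 8 = 16) = -1 (attained at k = 0)
  C[2][0] = min over k of (A[2][0] + B[0][0] = -4 + 5 = 1, A[2][1] + B[1][0] = 6 + 7 = 13, A[2][2] + B[2][0] = -5 + 8 = 3) = 1 (attained at k = 0)
  C[2][1] = min over k of (A[2][0] + B[0][1] = -4 + 0 = -4, A[2][1] + B[1][1] = 6 + 6 = 12, A[2][2] + B[2][1] = -5 + -3 = -8) = -8 (attained at k = 2)
  C[2][2] = min over k of (A[2][0] + B[0][2] = -4 + -4 = -8, A[2][1] + B[1][2] = 6 + -5 = 1, A[2][2] + B[2][2] = -5 + 8 = 3) = -8 (attained at k = 0)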